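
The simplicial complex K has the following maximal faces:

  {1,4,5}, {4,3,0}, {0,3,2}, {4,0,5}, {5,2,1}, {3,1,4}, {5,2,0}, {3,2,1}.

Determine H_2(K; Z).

H_2 = Z.

Order the vertices as 0 < 1 < 2 < 3 < 4 < 5. Listing each simplex with vertices in this order, K has dimension 2 with simplices:

  0-simplices (6): [0], [1], [2], [3], [4], [5]
  1-simplices (12): [0,2], [0,3], [0,4], [0,5], [1,2], [1,3], [1,4], [1,5], [2,3], [2,5], [3,4], [4,5]
  2-simplices (8): [0,2,3], [0,2,5], [0,3,4], [0,4,5], [1,2,3], [1,2,5], [1,3,4], [1,4,5]

Hence C_0 ≅ Z^6, C_1 ≅ Z^12, C_2 ≅ Z^8.

The boundary map ∂_1: C_1 → C_0 maps an edge to its endpoints' difference, ∂[p,q] = q − p. For instance
  ∂[3,4] = [4] − [3].
As a 6×12 matrix over Z this has rank 5, with invariant factors (1,1,1,1,1).

The boundary map ∂_2: C_2 → C_1 acts by ∂[p,q,r] = [q,r] − [p,r] + [p,q]. For instance
  ∂[0,2,3] = [2,3] − [0,3] + [0,2],
  ∂[0,2,5] = [2,5] − [0,5] + [0,2].
The 12×8 boundary matrix has rank 7 and Smith normal form diag(1,1,1,1,1,1,1).

Now H_k = ker ∂_k / im ∂_{k+1}, so:

  H_2: rank ker ∂_2 − rank ∂_3 = (8 − 7) − 0 = 1, and there is no ∂_3, so H_2 = Z.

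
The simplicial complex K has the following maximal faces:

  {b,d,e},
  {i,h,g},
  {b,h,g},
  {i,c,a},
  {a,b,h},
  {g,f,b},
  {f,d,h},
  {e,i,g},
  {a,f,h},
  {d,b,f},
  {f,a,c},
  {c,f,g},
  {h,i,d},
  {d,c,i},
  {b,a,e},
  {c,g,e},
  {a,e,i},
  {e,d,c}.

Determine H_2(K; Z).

We work with the vertex ordering a < b < c < d < e < f < g < h < i. The simplices of K, each written with vertices in increasing order, are:

  0-simplices (9): a, b, c, d, e, f, g, h, i
  1-simplices (27): ab, ac, ae, af, ah, ai, bd, be, bf, bg, bh, cd, ce, cf, cg, ci, de, df, dh, di, eg, ei, fg, fh, gh, gi, hi
  2-simplices (18): abe, abh, acf, aci, aei, afh, bde, bdf, bfg, bgh, cde, cdi, ceg, cfg, dfh, dhi, egi, ghi

giving chain groups C_0 ≅ Z^9, C_1 ≅ Z^27, C_2 ≅ Z^18.

The boundary map ∂_1: C_1 → C_0 maps an edge to its endpoints' difference, ∂[p,q] = q − p.
The resulting 9×27 matrix has rank 8, and its Smith normal form has invariant factors (1,1,1,1,1,1,1,1).

The boundary map ∂_2: C_2 → C_1 maps a triangle to the signed sum of its edges. For instance
  ∂egi = gi − ei + eg,
  ∂aei = ei − ai + ae.
The 27×18 boundary matrix has rank 18 and Smith normal form diag(1,1,1,1,1,1,1,1,1,1,1,1,1,1,1,1,1,2).

Reading off H_k = ker ∂_k / im ∂_{k+1}:

  H_2: rank ker ∂_2 − rank ∂_3 = (18 − 18) − 0 = 0, and there is no ∂_3, so H_2 = 0.

(K is a triangulation of the Klein bottle.)

H_2 ≅ 0.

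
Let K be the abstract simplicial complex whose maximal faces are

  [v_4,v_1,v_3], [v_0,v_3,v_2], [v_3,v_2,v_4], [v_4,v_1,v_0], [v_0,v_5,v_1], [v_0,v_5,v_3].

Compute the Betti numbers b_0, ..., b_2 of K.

b_0 = 1, b_1 = 1, b_2 = 0.

Fix the vertex order v_0 < v_1 < v_2 < v_3 < v_4 < v_5 and write every simplex with vertices in increasing order. Then dim K = 2 and the simplices of K are:

  0-simplices (6): [v_0], [v_1], [v_2], [v_3], [v_4], [v_5]
  1-simplices (12): [v_0,v_1], [v_0,v_2], [v_0,v_3], [v_0,v_4], [v_0,v_5], [v_1,v_3], [v_1,v_4], [v_1,v_5], [v_2,v_3], [v_2,v_4], [v_3,v_4], [v_3,v_5]
  2-simplices (6): [v_0,v_1,v_4], [v_0,v_1,v_5], [v_0,v_2,v_3], [v_0,v_3,v_5], [v_1,v_3,v_4], [v_2,v_3,v_4]

Hence C_0 ≅ Z^6, C_1 ≅ Z^12, C_2 ≅ Z^6.

The boundary map ∂_1: C_1 → C_0 sends each edge [p,q] (with p < q) to q − p. For instance
  ∂[v_2,v_3] = [v_3] − [v_2].
As a 6×12 matrix over Z this has rank 5, with invariant factors (1,1,1,1,1).

The boundary map ∂_2: C_2 → C_1 acts by ∂[p,q,r] = [q,r] − [p,r] + [p,q]. For instance
  ∂[v_0,v_3,v_5] = [v_3,v_5] − [v_0,v_5] + [v_0,v_3],
  ∂[v_0,v_1,v_5] = [v_1,v_5] − [v_0,v_5] + [v_0,v_1].
The 12×6 boundary matrix has rank 6 and Smith normal form diag(1,1,1,1,1,1).

From H_k ≅ ker(∂_k) / im(∂_{k+1}) we obtain:

  H_0: rank C_0 − rank ∂_1 = 6 − 5 = 1, and the invariant factors of ∂_1 are all 1, so H_0 ≅ Z.
  H_1: rank ker ∂_1 − rank ∂_2 = (12 − 5) − 6 = 1, and the invariant factors of ∂_2 are all 1, so H_1 ≅ Z.
  H_2: rank ker ∂_2 − rank ∂_3 = (6 − 6) − 0 = 0, and there is no ∂_3, so H_2 ≅ 0.

Hence the Betti numbers are b_0 = 1, b_1 = 1, b_2 = 0.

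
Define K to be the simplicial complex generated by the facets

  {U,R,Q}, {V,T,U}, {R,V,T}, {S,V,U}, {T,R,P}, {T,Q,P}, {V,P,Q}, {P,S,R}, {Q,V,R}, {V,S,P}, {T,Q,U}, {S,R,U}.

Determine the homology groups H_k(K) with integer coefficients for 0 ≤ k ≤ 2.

K has 7 vertices, 18 edges, 12 triangles.
rank ∂_0 = 0, rank ∂_1 = 6 ⇒ b_0 = 7 − 0 − 6 = 1; all invariant factors of ∂_1 are 1 so no torsion. So H_0 = Z.
rank ∂_1 = 6, rank ∂_2 = 12 ⇒ b_1 = 18 − 6 − 12 = 0; ∂_2 has invariant factor(s) [2] giving torsion. So H_1 = Z/2.
rank ∂_2 = 12, rank ∂_3 = 0 ⇒ b_2 = 12 − 12 − 0 = 0. So H_2 = 0.

H_0 ≅ Z,  H_1 ≅ Z/2,  H_2 = 0.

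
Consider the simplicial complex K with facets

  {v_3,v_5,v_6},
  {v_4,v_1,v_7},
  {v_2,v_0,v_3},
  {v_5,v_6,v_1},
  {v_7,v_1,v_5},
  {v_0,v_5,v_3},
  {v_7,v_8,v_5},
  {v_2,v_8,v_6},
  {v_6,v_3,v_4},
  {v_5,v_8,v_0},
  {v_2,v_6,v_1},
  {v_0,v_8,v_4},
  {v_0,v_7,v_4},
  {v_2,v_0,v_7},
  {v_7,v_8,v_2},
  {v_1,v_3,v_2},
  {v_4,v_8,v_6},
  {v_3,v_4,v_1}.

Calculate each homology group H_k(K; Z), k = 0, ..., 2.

We work with the vertex ordering v_0 < v_1 < v_2 < v_3 < v_4 < v_5 < v_6 < v_7 < v_8. The simplices of K, each written with vertices in increasing order, are:

  0-simplices (9): [v_0], [v_1], [v_2], [v_3], [v_4], [v_5], [v_6], [v_7], [v_8]
  1-simplices (27): (27 of them)
  2-simplices (18): (18 of them)

giving chain groups C_0 ≅ Z^9, C_1 ≅ Z^27, C_2 ≅ Z^18.

∂_1: C_1 → C_0 sends each edge [p,q] (with p < q) to q − p. For instance
  ∂[v_4,v_8] = [v_8] − [v_4].
As a 9×27 matrix over Z this has rank 8, with invariant factors (1,1,1,1,1,1,1,1).

The boundary map ∂_2: C_2 → C_1 maps a triangle to the signed sum of its edges. For instance
  ∂[v_0,v_4,v_8] = [v_4,v_8] − [v_0,v_8] + [v_0,v_4],
  ∂[v_0,v_5,v_8] = [v_5,v_8] − [v_0,v_8] + [v_0,v_5].
The resulting 27×18 matrix has rank 18, and its Smith normal form has invariant factors (1,1,1,1,1,1,1,1,1,1,1,1,1,1,1,1,1,2).

From H_k ≅ ker(∂_k) / im(∂_{k+1}) we obtain:

  H_0: rank C_0 − rank ∂_1 = 9 − 8 = 1, and the invariant factors of ∂_1 are all 1, so H_0 ≅ Z.
  H_1: rank ker ∂_1 − rank ∂_2 = (27 − 8) − 18 = 1, and ∂_2 has invariant factor 2 > 1, so H_1 ≅ Z ⊕ Z_2.
  H_2: rank ker ∂_2 − rank ∂_3 = (18 − 18) − 0 = 0, and there is no ∂_3, so H_2 ≅ 0.

As a check, the Euler characteristic is 9 − 27 + 18 = 0, which agrees with 1 − 1 + 0 = 0.

H_0 ≅ Z,  H_1 ≅ Z ⊕ Z_2,  H_2 = 0.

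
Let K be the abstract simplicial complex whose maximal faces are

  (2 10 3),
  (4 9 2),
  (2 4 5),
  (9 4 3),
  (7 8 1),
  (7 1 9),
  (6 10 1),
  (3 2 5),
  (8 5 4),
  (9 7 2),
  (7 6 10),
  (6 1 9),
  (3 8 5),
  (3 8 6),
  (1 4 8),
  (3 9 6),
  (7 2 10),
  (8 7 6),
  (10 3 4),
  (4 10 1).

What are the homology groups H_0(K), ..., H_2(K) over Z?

We work with the vertex ordering 1 < 2 < 3 < 4 < 5 < 6 < 7 < 8 < 9 < 10. The simplices of K, each written with vertices in increasing order, are:

  0-simplices (10): [1], [2], [3], [4], [5], [6], [7], [8], [9], [10]
  1-simplices (30): (30 of them)
  2-simplices (20): (20 of them)

so the chain groups are C_0 ≅ Z^10, C_1 ≅ Z^30, C_2 ≅ Z^20.

∂_1: C_1 → C_0 is given by ∂[p,q] = [q] − [p].
As a 10×30 matrix over Z this has rank 9, with invariant factors (1,1,1,1,1,1,1,1,1).

Boundary ∂_2: C_2 → C_1 maps a triangle to the signed sum of its edges. For instance
  ∂[1,7,9] = [7,9] − [1,9] + [1,7],
  ∂[1,4,8] = [4,8] − [1,8] + [1,4].
The resulting 30×20 matrix has rank 20, and its Smith normal form has invariant factors (1,1,1,1,1,1,1,1,1,1,1,1,1,1,1,1,1,1,1,2).

Computing H_k = (kernel of ∂_k) / (image of ∂_{k+1}):

  H_0: rank C_0 − rank ∂_1 = 10 − 9 = 1, and the invariant factors of ∂_1 are all 1, so H_0 ≅ Z.
  H_1: rank ker ∂_1 − rank ∂_2 = (30 − 9) − 20 = 1, and ∂_2 has invariant factor 2 > 1, so H_1 ≅ Z ⊕ Z_2.
  H_2: rank ker ∂_2 − rank ∂_3 = (20 − 20) − 0 = 0, and there is no ∂_3, so H_2 ≅ 0.

As a check, the Euler characteristic is 10 − 30 + 20 = 0, which agrees with 1 − 1 + 0 = 0.
(K is a triangulation of the Klein bottle.)

H_0 = Z,  H_1 = Z ⊕ Z_2,  H_2 = 0.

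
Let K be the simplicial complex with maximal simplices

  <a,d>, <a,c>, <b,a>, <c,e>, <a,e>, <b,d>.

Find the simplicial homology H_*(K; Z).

K has 5 vertices, 6 edges.
rank ∂_0 = 0, rank ∂_1 = 4 ⇒ b_0 = 5 − 0 − 4 = 1; all invariant factors of ∂_1 are 1 so no torsion. So H_0 ≅ Z.
rank ∂_1 = 4, rank ∂_2 = 0 ⇒ b_1 = 6 − 4 − 0 = 2. So H_1 ≅ Z^2.

H_0 = Z,  H_1 = Z^2.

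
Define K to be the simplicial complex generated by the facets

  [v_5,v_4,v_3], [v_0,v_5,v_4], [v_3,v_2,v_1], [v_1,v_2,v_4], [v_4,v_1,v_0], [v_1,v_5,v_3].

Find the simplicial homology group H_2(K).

H_2 ≅ 0.

We work with the vertex ordering v_0 < v_1 < v_2 < v_3 < v_4 < v_5. The simplices of K, each written with vertices in increasing order, are:

  0-simplices (6): [v_0], [v_1], [v_2], [v_3], [v_4], [v_5]
  1-simplices (12): [v_0,v_1], [v_0,v_4], [v_0,v_5], [v_1,v_2], [v_1,v_3], [v_1,v_4], [v_1,v_5], [v_2,v_3], [v_2,v_4], [v_3,v_4], [v_3,v_5], [v_4,v_5]
  2-simplices (6): [v_0,v_1,v_4], [v_0,v_4,v_5], [v_1,v_2,v_3], [v_1,v_2,v_4], [v_1,v_3,v_5], [v_3,v_4,v_5]

so the chain groups are C_0 ≅ Z^6, C_1 ≅ Z^12, C_2 ≅ Z^6.

The boundary map ∂_1: C_1 → C_0 is given by ∂[p,q] = [q] − [p].
This gives a 6×12 integer matrix of rank 5; reducing to Smith normal form yields diagonal entries (1,1,1,1,1).

The boundary map ∂_2: C_2 → C_1 sends each 2-simplex [p,q,r] to [q,r] − [p,r] + [p,q]. For instance
  ∂[v_1,v_3,v_5] = [v_3,v_5] − [v_1,v_5] + [v_1,v_3],
  ∂[v_1,v_2,v_4] = [v_2,v_4] − [v_1,v_4] + [v_1,v_2].
This gives a 12×6 integer matrix of rank 6; reducing to Smith normal form yields diagonal entries (1,1,1,1,1,1).

From H_k ≅ ker(∂_k) / im(∂_{k+1}) we obtain:

  H_2: rank ker ∂_2 − rank ∂_3 = (6 − 6) − 0 = 0, and there is no ∂_3, so H_2 ≅ 0.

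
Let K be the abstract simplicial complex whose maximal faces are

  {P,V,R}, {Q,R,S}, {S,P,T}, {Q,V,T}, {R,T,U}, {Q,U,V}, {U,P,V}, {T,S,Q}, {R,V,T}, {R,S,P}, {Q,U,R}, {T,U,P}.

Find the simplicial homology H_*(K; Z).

We work with the vertex ordering P < Q < R < S < T < U < V. The simplices of K, each written with vertices in increasing order, are:

  0-simplices (7): P, Q, R, S, T, U, V
  1-simplices (18): PR, PS, PT, PU, PV, QR, QS, QT, QU, QV, RS, RT, RU, RV, ST, TU, TV, UV
  2-simplices (12): PRS, PRV, PST, PTU, PUV, QRS, QRU, QST, QTV, QUV, RTU, RTV

giving chain groups C_0 ≅ Z^7, C_1 ≅ Z^18, C_2 ≅ Z^12.

The boundary map ∂_1: C_1 → C_0 sends each edge [p,q] (with p < q) to q − p. For instance
  ∂PU = U − P.
The 7×18 boundary matrix has rank 6 and Smith normal form diag(1,1,1,1,1,1).

Boundary ∂_2: C_2 → C_1 sends each 2-simplex [p,q,r] to [q,r] − [p,r] + [p,q]. For instance
  ∂PST = ST − PT + PS,
  ∂RTV = TV − RV + RT.
The resulting 18×12 matrix has rank 12, and its Smith normal form has invariant factors (1,1,1,1,1,1,1,1,1,1,1,2).

From H_k ≅ ker(∂_k) / im(∂_{k+1}) we obtain:

  H_0: rank C_0 − rank ∂_1 = 7 − 6 = 1, and the invariant factors of ∂_1 are all 1, so H_0 ≅ Z.
  H_1: rank ker ∂_1 − rank ∂_2 = (18 − 6) − 12 = 0, and ∂_2 has invariant factor 2 > 1, so H_1 ≅ Z/2.
  H_2: rank ker ∂_2 − rank ∂_3 = (12 − 12) − 0 = 0, and there is no ∂_3, so H_2 ≅ 0.

H_0 ≅ Z,  H_1 ≅ Z/2,  H_2 = 0.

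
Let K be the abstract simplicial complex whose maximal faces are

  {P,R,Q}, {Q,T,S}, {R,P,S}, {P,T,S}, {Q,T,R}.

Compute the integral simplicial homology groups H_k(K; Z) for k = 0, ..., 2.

Fix the vertex order P < Q < R < S < T and write every simplex with vertices in increasing order. Then dim K = 2 and the simplices of K are:

  0-simplices (5): P, Q, R, S, T
  1-simplices (10): PQ, PR, PS, PT, QR, QS, QT, RS, RT, ST
  2-simplices (5): PQR, PRS, PST, QRT, QST

Hence C_0 ≅ Z^5, C_1 ≅ Z^10, C_2 ≅ Z^5.

Boundary ∂_1: C_1 → C_0 is given by ∂[p,q] = [q] − [p].
As a 5×10 matrix over Z this has rank 4, with invariant factors (1,1,1,1).

∂_2: C_2 → C_1 maps a triangle to the signed sum of its edges. For instance
  ∂QST = ST − QT + QS,
  ∂PST = ST − PT + PS.
This gives a 10×5 integer matrix of rank 5; reducing to Smith normal form yields diagonal entries (1,1,1,1,1).

From H_k ≅ ker(∂_k) / im(∂_{k+1}) we obtain:

  H_0: rank C_0 − rank ∂_1 = 5 − 4 = 1, and the invariant factors of ∂_1 are all 1, so H_0 = Z.
  H_1: rank ker ∂_1 − rank ∂_2 = (10 − 4) − 5 = 1, and the invariant factors of ∂_2 are all 1, so H_1 = Z.
  H_2: rank ker ∂_2 − rank ∂_3 = (5 − 5) − 0 = 0, and there is no ∂_3, so H_2 = 0.

As a check, the Euler characteristic is 5 − 10 + 5 = 0, which agrees with 1 − 1 + 0 = 0.

H_0 = Z,  H_1 = Z,  H_2 = 0.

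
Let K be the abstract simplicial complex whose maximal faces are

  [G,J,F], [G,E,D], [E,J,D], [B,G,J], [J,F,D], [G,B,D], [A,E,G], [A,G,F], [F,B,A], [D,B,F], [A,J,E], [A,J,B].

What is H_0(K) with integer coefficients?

H_0 = Z.

Order the vertices as A < B < D < E < F < G < J. Listing each simplex with vertices in this order, K has dimension 2 with simplices:

  0-simplices (7): A, B, D, E, F, G, J
  1-simplices (18): AB, AE, AF, AG, AJ, BD, BF, BG, BJ, DE, DF, DG, DJ, EG, EJ, FG, FJ, GJ
  2-simplices (12): ABF, ABJ, AEG, AEJ, AFG, BDF, BDG, BGJ, DEG, DEJ, DFJ, FGJ

giving chain groups C_0 ≅ Z^7, C_1 ≅ Z^18, C_2 ≅ Z^12.

Boundary ∂_1: C_1 → C_0 maps an edge to its endpoints' difference, ∂[p,q] = q − p.
The resulting 7×18 matrix has rank 6, and its Smith normal form has invariant factors (1,1,1,1,1,1).

Boundary ∂_2: C_2 → C_1 sends each 2-simplex [p,q,r] to [q,r] − [p,r] + [p,q]. For instance
  ∂ABJ = BJ − AJ + AB,
  ∂DFJ = FJ − DJ + DF.
This gives a 18×12 integer matrix of rank 12; reducing to Smith normal form yields diagonal entries (1,1,1,1,1,1,1,1,1,1,1,2).

From H_k ≅ ker(∂_k) / im(∂_{k+1}) we obtain:

  H_0: rank C_0 − rank ∂_1 = 7 − 6 = 1, and the invariant factors of ∂_1 are all 1, so H_0 = Z.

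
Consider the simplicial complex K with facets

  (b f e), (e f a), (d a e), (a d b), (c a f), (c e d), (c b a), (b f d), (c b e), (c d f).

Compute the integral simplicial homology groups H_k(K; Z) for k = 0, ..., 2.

H_0 ≅ Z,  H_1 ≅ Z/2Z,  H_2 = 0.

Fix the vertex order a < b < c < d < e < f and write every simplex with vertices in increasing order. Then dim K = 2 and the simplices of K are:

  0-simplices (6): a, b, c, d, e, f
  1-simplices (15): ab, ac, ad, ae, af, bc, bd, be, bf, cd, ce, cf, de, df, ef
  2-simplices (10): abc, abd, acf, ade, aef, bce, bdf, bef, cde, cdf

Hence C_0 ≅ Z^6, C_1 ≅ Z^15, C_2 ≅ Z^10.

The boundary map ∂_1: C_1 → C_0 maps an edge to its endpoints' difference, ∂[p,q] = q − p.
As a 6×15 matrix over Z this has rank 5, with invariant factors (1,1,1,1,1).

Boundary ∂_2: C_2 → C_1 maps a triangle to the signed sum of its edges. For instance
  ∂aef = ef − af + ae,
  ∂ade = de − ae + ad.
The resulting 15×10 matrix has rank 10, and its Smith normal form has invariant factors (1,1,1,1,1,1,1,1,1,2).

Reading off H_k = ker ∂_k / im ∂_{k+1}:

  H_0: rank C_0 − rank ∂_1 = 6 − 5 = 1, and the invariant factors of ∂_1 are all 1, so H_0 ≅ Z.
  H_1: rank ker ∂_1 − rank ∂_2 = (15 − 5) − 10 = 0, and ∂_2 has invariant factor 2 > 1, so H_1 ≅ Z/2Z.
  H_2: rank ker ∂_2 − rank ∂_3 = (10 − 10) − 0 = 0, and there is no ∂_3, so H_2 ≅ 0.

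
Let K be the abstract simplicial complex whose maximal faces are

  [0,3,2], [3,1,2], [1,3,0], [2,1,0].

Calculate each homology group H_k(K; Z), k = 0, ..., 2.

H_0 ≅ Z,  H_1 = 0,  H_2 ≅ Z.

We work with the vertex ordering 0 < 1 < 2 < 3. The simplices of K, each written with vertices in increasing order, are:

  0-simplices (4): [0], [1], [2], [3]
  1-simplices (6): [0,1], [0,2], [0,3], [1,2], [1,3], [2,3]
  2-simplices (4): [0,1,2], [0,1,3], [0,2,3], [1,2,3]

Hence C_0 ≅ Z^4, C_1 ≅ Z^6, C_2 ≅ Z^4.

∂_1: C_1 → C_0 maps an edge to its endpoints' difference, ∂[p,q] = q − p. For instance
  ∂[0,3] = [3] − [0].
This gives a 4×6 integer matrix of rank 3; reducing to Smith normal form yields diagonal entries (1,1,1).

Boundary ∂_2: C_2 → C_1 acts by ∂[p,q,r] = [q,r] − [p,r] + [p,q]. For instance
  ∂[0,2,3] = [2,3] − [0,3] + [0,2],
  ∂[0,1,2] = [1,2] − [0,2] + [0,1].
The 6×4 boundary matrix has rank 3 and Smith normal form diag(1,1,1).

Reading off H_k = ker ∂_k / im ∂_{k+1}:

  H_0: rank C_0 − rank ∂_1 = 4 − 3 = 1, and the invariant factors of ∂_1 are all 1, so H_0 = Z.
  H_1: rank ker ∂_1 − rank ∂_2 = (6 − 3) − 3 = 0, and the invariant factors of ∂_2 are all 1, so H_1 = 0.
  H_2: rank ker ∂_2 − rank ∂_3 = (4 − 3) − 0 = 1, and there is no ∂_3, so H_2 = Z.

(K is a triangulation of the 2-sphere S^2.)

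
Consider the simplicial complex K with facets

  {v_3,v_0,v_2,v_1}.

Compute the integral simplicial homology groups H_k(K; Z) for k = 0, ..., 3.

Take the total order v_0 < v_1 < v_2 < v_3 on the vertex set. Then K (dimension 3) consists of the simplices:

  0-simplices (4): [v_0], [v_1], [v_2], [v_3]
  1-simplices (6): [v_0,v_1], [v_0,v_2], [v_0,v_3], [v_1,v_2], [v_1,v_3], [v_2,v_3]
  2-simplices (4): [v_0,v_1,v_2], [v_0,v_1,v_3], [v_0,v_2,v_3], [v_1,v_2,v_3]
  3-simplices (1): [v_0,v_1,v_2,v_3]

giving chain groups C_0 ≅ Z^4, C_1 ≅ Z^6, C_2 ≅ Z^4, C_3 ≅ Z^1.

∂_1: C_1 → C_0 maps an edge to its endpoints' difference, ∂[p,q] = q − p. For instance
  ∂[v_0,v_3] = [v_3] − [v_0].
The resulting 4×6 matrix has rank 3, and its Smith normal form has invariant factors (1,1,1).

Boundary ∂_2: C_2 → C_1 sends each 2-simplex [p,q,r] to [q,r] − [p,r] + [p,q]. For instance
  ∂[v_1,v_2,v_3] = [v_2,v_3] − [v_1,v_3] + [v_1,v_2],
  ∂[v_0,v_2,v_3] = [v_2,v_3] − [v_0,v_3] + [v_0,v_2].
The resulting 6×4 matrix has rank 3, and its Smith normal form has invariant factors (1,1,1).

The boundary map ∂_3: C_3 → C_2 sends each 3-simplex σ to the alternating sum Σ_i (−1)^i (σ with its i-th vertex removed). For instance
  ∂[v_0,v_1,v_2,v_3] = [v_1,v_2,v_3] − [v_0,v_2,v_3] + [v_0,v_1,v_3] − [v_0,v_1,v_2].
The 4×1 boundary matrix has rank 1 and Smith normal form diag(1).

Now H_k = ker ∂_k / im ∂_{k+1}, so:

  H_0: rank C_0 − rank ∂_1 = 4 − 3 = 1, and the invariant factors of ∂_1 are all 1, so H_0 ≅ Z.
  H_1: rank ker ∂_1 − rank ∂_2 = (6 − 3) − 3 = 0, and the invariant factors of ∂_2 are all 1, so H_1 ≅ 0.
  H_2: rank ker ∂_2 − rank ∂_3 = (4 − 3) − 1 = 0, and the invariant factors of ∂_3 are all 1, so H_2 ≅ 0.
  H_3: rank ker ∂_3 − rank ∂_4 = (1 − 1) − 0 = 0, and there is no ∂_4, so H_3 ≅ 0.

H_0 ≅ Z,  H_1 = 0,  H_2 = 0,  H_3 = 0.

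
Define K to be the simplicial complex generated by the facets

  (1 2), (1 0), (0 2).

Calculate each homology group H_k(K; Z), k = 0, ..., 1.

H_0 ≅ Z,  H_1 ≅ Z.

Fix the vertex order 0 < 1 < 2 and write every simplex with vertices in increasing order. Then dim K = 1 and the simplices of K are:

  0-simplices (3): [0], [1], [2]
  1-simplices (3): [0,1], [0,2], [1,2]

Hence C_0 ≅ Z^3, C_1 ≅ Z^3.

Boundary ∂_1: C_1 → C_0 maps an edge to its endpoints' difference, ∂[p,q] = q − p.
This gives a 3×3 integer matrix of rank 2; reducing to Smith normal form yields diagonal entries (1,1).

Computing H_k = (kernel of ∂_k) / (image of ∂_{k+1}):

  H_0: rank C_0 − rank ∂_1 = 3 − 2 = 1, and the invariant factors of ∂_1 are all 1, so H_0 ≅ Z.
  H_1: rank ker ∂_1 − rank ∂_2 = (3 − 2) − 0 = 1, and there is no ∂_2, so H_1 ≅ Z.

As a check, the Euler characteristic is 3 − 3 = 0, which agrees with 1 − 1 = 0.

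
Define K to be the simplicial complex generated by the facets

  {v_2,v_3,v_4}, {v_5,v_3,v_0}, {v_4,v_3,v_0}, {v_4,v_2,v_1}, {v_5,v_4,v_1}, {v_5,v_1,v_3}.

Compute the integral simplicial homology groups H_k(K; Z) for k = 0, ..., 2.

Fix the vertex order v_0 < v_1 < v_2 < v_3 < v_4 < v_5 and write every simplex with vertices in increasing order. Then dim K = 2 and the simplices of K are:

  0-simplices (6): [v_0], [v_1], [v_2], [v_3], [v_4], [v_5]
  1-simplices (12): [v_0,v_3], [v_0,v_4], [v_0,v_5], [v_1,v_2], [v_1,v_3], [v_1,v_4], [v_1,v_5], [v_2,v_3], [v_2,v_4], [v_3,v_4], [v_3,v_5], [v_4,v_5]
  2-simplices (6): [v_0,v_3,v_4], [v_0,v_3,v_5], [v_1,v_2,v_4], [v_1,v_3,v_5], [v_1,v_4,v_5], [v_2,v_3,v_4]

giving chain groups C_0 ≅ Z^6, C_1 ≅ Z^12, C_2 ≅ Z^6.

The boundary map ∂_1: C_1 → C_0 sends each edge [p,q] (with p < q) to q − p. For instance
  ∂[v_1,v_4] = [v_4] − [v_1].
As a 6×12 matrix over Z this has rank 5, with invariant factors (1,1,1,1,1).

∂_2: C_2 → C_1 acts by ∂[p,q,r] = [q,r] − [p,r] + [p,q]. For instance
  ∂[v_2,v_3,v_4] = [v_3,v_4] − [v_2,v_4] + [v_2,v_3],
  ∂[v_0,v_3,v_5] = [v_3,v_5] − [v_0,v_5] + [v_0,v_3].
The 12×6 boundary matrix has rank 6 and Smith normal form diag(1,1,1,1,1,1).

Now H_k = ker ∂_k / im ∂_{k+1}, so:

  H_0: rank C_0 − rank ∂_1 = 6 − 5 = 1, and the invariant factors of ∂_1 are all 1, so H_0 = Z.
  H_1: rank ker ∂_1 − rank ∂_2 = (12 − 5) − 6 = 1, and the invariant factors of ∂_2 are all 1, so H_1 = Z.
  H_2: rank ker ∂_2 − rank ∂_3 = (6 − 6) − 0 = 0, and there is no ∂_3, so H_2 = 0.

H_0 ≅ Z,  H_1 ≅ Z,  H_2 = 0.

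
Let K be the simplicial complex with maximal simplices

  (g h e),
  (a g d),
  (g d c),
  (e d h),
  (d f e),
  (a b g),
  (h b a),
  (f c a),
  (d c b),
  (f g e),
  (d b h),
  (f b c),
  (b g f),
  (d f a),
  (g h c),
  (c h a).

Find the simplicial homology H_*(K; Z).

H_0 ≅ Z,  H_1 ≅ Z^2,  H_2 ≅ Z.

Take the total order a < b < c < d < e < f < g < h on the vertex set. Then K (dimension 2) consists of the simplices:

  0-simplices (8): a, b, c, d, e, f, g, h
  1-simplices (24): ab, ac, ad, af, ag, ah, bc, bd, bf, bg, bh, cd, cf, cg, ch, de, df, dg, dh, ef, eg, eh, fg, gh
  2-simplices (16): abg, abh, acf, ach, adf, adg, bcd, bcf, bdh, bfg, cdg, cgh, def, deh, efg, egh

giving chain groups C_0 ≅ Z^8, C_1 ≅ Z^24, C_2 ≅ Z^16.

The boundary map ∂_1: C_1 → C_0 sends each edge [p,q] (with p < q) to q − p.
The resulting 8×24 matrix has rank 7, and its Smith normal form has invariant factors (1,1,1,1,1,1,1).

Boundary ∂_2: C_2 → C_1 acts by ∂[p,q,r] = [q,r] − [p,r] + [p,q]. For instance
  ∂adf = df − af + ad,
  ∂abg = bg − ag + ab.
The resulting 24×16 matrix has rank 15, and its Smith normal form has invariant factors (1,1,1,1,1,1,1,1,1,1,1,1,1,1,1).

Now H_k = ker ∂_k / im ∂_{k+1}, so:

  H_0: rank C_0 − rank ∂_1 = 8 − 7 = 1, and the invariant factors of ∂_1 are all 1, so H_0 = Z.
  H_1: rank ker ∂_1 − rank ∂_2 = (24 − 7) − 15 = 2, and the invariant factors of ∂_2 are all 1, so H_1 = Z^2.
  H_2: rank ker ∂_2 − rank ∂_3 = (16 − 15) − 0 = 1, and there is no ∂_3, so H_2 = Z.

As a check, the Euler characteristic is 8 − 24 + 16 = 0, which agrees with 1 − 2 + 1 = 0.
(K is a triangulation of the torus T^2.)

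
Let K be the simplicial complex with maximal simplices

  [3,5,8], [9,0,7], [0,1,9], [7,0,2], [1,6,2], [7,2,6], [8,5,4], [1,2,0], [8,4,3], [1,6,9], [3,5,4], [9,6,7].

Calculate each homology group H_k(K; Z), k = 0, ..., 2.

Take the total order 0 < 1 < 2 < 3 < 4 < 5 < 6 < 7 < 8 < 9 on the vertex set. Then K (dimension 2) consists of the simplices:

  0-simplices (10): [0], [1], [2], [3], [4], [5], [6], [7], [8], [9]
  1-simplices (18): [0,1], [0,2], [0,7], [0,9], [1,2], [1,6], [1,9], [2,6], [2,7], [3,4], [3,5], [3,8], [4,5], [4,8], [5,8], [6,7], [6,9], [7,9]
  2-simplices (12): [0,1,2], [0,1,9], [0,2,7], [0,7,9], [1,2,6], [1,6,9], [2,6,7], [3,4,5], [3,4,8], [3,5,8], [4,5,8], [6,7,9]

giving chain groups C_0 ≅ Z^10, C_1 ≅ Z^18, C_2 ≅ Z^12.

Boundary ∂_1: C_1 → C_0 is given by ∂[p,q] = [q] − [p]. For instance
  ∂[0,1] = [1] − [0].
The 10×18 boundary matrix has rank 8 and Smith normal form diag(1,1,1,1,1,1,1,1).

∂_2: C_2 → C_1 acts by ∂[p,q,r] = [q,r] − [p,r] + [p,q]. For instance
  ∂[6,7,9] = [7,9] − [6,9] + [6,7],
  ∂[1,6,9] = [6,9] − [1,9] + [1,6].
As a 18×12 matrix over Z this has rank 10, with invariant factors (1,1,1,1,1,1,1,1,1,1).

Now H_k = ker ∂_k / im ∂_{k+1}, so:

  H_0: rank C_0 − rank ∂_1 = 10 − 8 = 2, and the invariant factors of ∂_1 are all 1, so H_0 ≅ Z^2.
  H_1: rank ker ∂_1 − rank ∂_2 = (18 − 8) − 10 = 0, and the invariant factors of ∂_2 are all 1, so H_1 ≅ 0.
  H_2: rank ker ∂_2 − rank ∂_3 = (12 − 10) − 0 = 2, and there is no ∂_3, so H_2 ≅ Z^2.

As a check, the Euler characteristic is 10 − 18 + 12 = 4, which agrees with 2 − 0 + 2 = 4.

H_0 = Z^2,  H_1 = 0,  H_2 = Z^2.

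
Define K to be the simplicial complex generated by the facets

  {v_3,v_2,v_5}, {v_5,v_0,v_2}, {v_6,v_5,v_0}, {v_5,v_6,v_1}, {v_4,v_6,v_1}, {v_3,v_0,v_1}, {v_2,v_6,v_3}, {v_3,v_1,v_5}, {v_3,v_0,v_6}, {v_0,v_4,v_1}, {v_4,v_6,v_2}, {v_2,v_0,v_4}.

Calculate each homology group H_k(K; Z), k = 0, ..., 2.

K has 7 vertices, 18 edges, 12 triangles.
rank ∂_0 = 0, rank ∂_1 = 6 ⇒ b_0 = 7 − 0 − 6 = 1; all invariant factors of ∂_1 are 1 so no torsion. So H_0 = Z.
rank ∂_1 = 6, rank ∂_2 = 12 ⇒ b_1 = 18 − 6 − 12 = 0; ∂_2 has invariant factor(s) [2] giving torsion. So H_1 = Z/2Z.
rank ∂_2 = 12, rank ∂_3 = 0 ⇒ b_2 = 12 − 12 − 0 = 0. So H_2 = 0.

H_0 = Z,  H_1 = Z/2Z,  H_2 = 0.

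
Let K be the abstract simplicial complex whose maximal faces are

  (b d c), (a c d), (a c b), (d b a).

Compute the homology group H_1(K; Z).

Take the total order a < b < c < d on the vertex set. Then K (dimension 2) consists of the simplices:

  0-simplices (4): a, b, c, d
  1-simplices (6): ab, ac, ad, bc, bd, cd
  2-simplices (4): abc, abd, acd, bcd

so the chain groups are C_0 ≅ Z^4, C_1 ≅ Z^6, C_2 ≅ Z^4.

∂_1: C_1 → C_0 is given by ∂[p,q] = [q] − [p]. For instance
  ∂ac = c − a.
The 4×6 boundary matrix has rank 3 and Smith normal form diag(1,1,1).

Boundary ∂_2: C_2 → C_1 acts by ∂[p,q,r] = [q,r] − [p,r] + [p,q]. For instance
  ∂abd = bd − ad + ab,
  ∂abc = bc − ac + ab.
This gives a 6×4 integer matrix of rank 3; reducing to Smith normal form yields diagonal entries (1,1,1).

From H_k ≅ ker(∂_k) / im(∂_{k+1}) we obtain:

  H_1: rank ker ∂_1 − rank ∂_2 = (6 − 3) − 3 = 0, and the invariant factors of ∂_2 are all 1, so H_1 ≅ 0.

H_1 ≅ 0.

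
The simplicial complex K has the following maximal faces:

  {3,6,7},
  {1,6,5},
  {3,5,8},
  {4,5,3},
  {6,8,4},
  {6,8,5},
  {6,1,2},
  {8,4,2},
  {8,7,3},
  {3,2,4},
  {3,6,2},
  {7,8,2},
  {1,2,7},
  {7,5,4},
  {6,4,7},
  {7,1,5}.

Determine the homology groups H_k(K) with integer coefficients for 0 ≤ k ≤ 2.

H_0 ≅ Z,  H_1 ≅ Z^2,  H_2 ≅ Z.

Order the vertices as 1 < 2 < 3 < 4 < 5 < 6 < 7 < 8. Listing each simplex with vertices in this order, K has dimension 2 with simplices:

  0-simplices (8): [1], [2], [3], [4], [5], [6], [7], [8]
  1-simplices (24): (24 of them)
  2-simplices (16): [1,2,6], [1,2,7], [1,5,6], [1,5,7], [2,3,4], [2,3,6], [2,4,8], [2,7,8], [3,4,5], [3,5,8], [3,6,7], [3,7,8], [4,5,7], [4,6,7], [4,6,8], [5,6,8]

Hence C_0 ≅ Z^8, C_1 ≅ Z^24, C_2 ≅ Z^16.

Boundary ∂_1: C_1 → C_0 maps an edge to its endpoints' difference, ∂[p,q] = q − p.
The resulting 8×24 matrix has rank 7, and its Smith normal form has invariant factors (1,1,1,1,1,1,1).

The boundary map ∂_2: C_2 → C_1 maps a triangle to the signed sum of its edges. For instance
  ∂[1,5,6] = [5,6] − [1,6] + [1,5],
  ∂[2,3,4] = [3,4] − [2,4] + [2,3].
As a 24×16 matrix over Z this has rank 15, with invariant factors (1,1,1,1,1,1,1,1,1,1,1,1,1,1,1).

From H_k ≅ ker(∂_k) / im(∂_{k+1}) we obtain:

  H_0: rank C_0 − rank ∂_1 = 8 − 7 = 1, and the invariant factors of ∂_1 are all 1, so H_0 = Z.
  H_1: rank ker ∂_1 − rank ∂_2 = (24 − 7) − 15 = 2, and the invariant factors of ∂_2 are all 1, so H_1 = Z^2.
  H_2: rank ker ∂_2 − rank ∂_3 = (16 − 15) − 0 = 1, and there is no ∂_3, so H_2 = Z.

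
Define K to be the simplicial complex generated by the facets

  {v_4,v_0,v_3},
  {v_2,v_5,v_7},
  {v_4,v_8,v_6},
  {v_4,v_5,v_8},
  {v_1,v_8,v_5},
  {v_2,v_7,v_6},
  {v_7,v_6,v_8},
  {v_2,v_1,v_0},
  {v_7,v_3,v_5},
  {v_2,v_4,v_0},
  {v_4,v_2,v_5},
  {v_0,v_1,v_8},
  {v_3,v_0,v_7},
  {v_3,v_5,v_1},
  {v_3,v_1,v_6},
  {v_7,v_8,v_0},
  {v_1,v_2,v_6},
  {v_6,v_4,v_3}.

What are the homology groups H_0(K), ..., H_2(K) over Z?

Fix the vertex order v_0 < v_1 < v_2 < v_3 < v_4 < v_5 < v_6 < v_7 < v_8 and write every simplex with vertices in increasing order. Then dim K = 2 and the simplices of K are:

  0-simplices (9): [v_0], [v_1], [v_2], [v_3], [v_4], [v_5], [v_6], [v_7], [v_8]
  1-simplices (27): (27 of them)
  2-simplices (18): (18 of them)

giving chain groups C_0 ≅ Z^9, C_1 ≅ Z^27, C_2 ≅ Z^18.

Boundary ∂_1: C_1 → C_0 is given by ∂[p,q] = [q] − [p]. For instance
  ∂[v_0,v_3] = [v_3] − [v_0].
This gives a 9×27 integer matrix of rank 8; reducing to Smith normal form yields diagonal entries (1,1,1,1,1,1,1,1).

Boundary ∂_2: C_2 → C_1 acts by ∂[p,q,r] = [q,r] − [p,r] + [p,q]. For instance
  ∂[v_0,v_7,v_8] = [v_7,v_8] − [v_0,v_8] + [v_0,v_7],
  ∂[v_6,v_7,v_8] = [v_7,v_8] − [v_6,v_8] + [v_6,v_7].
The 27×18 boundary matrix has rank 17 and Smith normal form diag(1,1,1,1,1,1,1,1,1,1,1,1,1,1,1,1,1).

Reading off H_k = ker ∂_k / im ∂_{k+1}:

  H_0: rank C_0 − rank ∂_1 = 9 − 8 = 1, and the invariant factors of ∂_1 are all 1, so H_0 = Z.
  H_1: rank ker ∂_1 − rank ∂_2 = (27 − 8) − 17 = 2, and the invariant factors of ∂_2 are all 1, so H_1 = Z^2.
  H_2: rank ker ∂_2 − rank ∂_3 = (18 − 17) − 0 = 1, and there is no ∂_3, so H_2 = Z.

As a check, the Euler characteristic is 9 − 27 + 18 = 0, which agrees with 1 − 2 + 1 = 0.

H_0 = Z,  H_1 = Z^2,  H_2 = Z.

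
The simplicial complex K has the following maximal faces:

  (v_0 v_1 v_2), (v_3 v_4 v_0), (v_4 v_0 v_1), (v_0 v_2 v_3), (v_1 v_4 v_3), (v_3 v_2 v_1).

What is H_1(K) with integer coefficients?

H_1 ≅ 0.

Order the vertices as v_0 < v_1 < v_2 < v_3 < v_4. Listing each simplex with vertices in this order, K has dimension 2 with simplices:

  0-simplices (5): [v_0], [v_1], [v_2], [v_3], [v_4]
  1-simplices (9): [v_0,v_1], [v_0,v_2], [v_0,v_3], [v_0,v_4], [v_1,v_2], [v_1,v_3], [v_1,v_4], [v_2,v_3], [v_3,v_4]
  2-simplices (6): [v_0,v_1,v_2], [v_0,v_1,v_4], [v_0,v_2,v_3], [v_0,v_3,v_4], [v_1,v_2,v_3], [v_1,v_3,v_4]

Hence C_0 ≅ Z^5, C_1 ≅ Z^9, C_2 ≅ Z^6.

Boundary ∂_1: C_1 → C_0 is given by ∂[p,q] = [q] − [p].
As a 5×9 matrix over Z this has rank 4, with invariant factors (1,1,1,1).

Boundary ∂_2: C_2 → C_1 acts by ∂[p,q,r] = [q,r] − [p,r] + [p,q]. For instance
  ∂[v_1,v_3,v_4] = [v_3,v_4] − [v_1,v_4] + [v_1,v_3],
  ∂[v_0,v_1,v_2] = [v_1,v_2] − [v_0,v_2] + [v_0,v_1].
This gives a 9×6 integer matrix of rank 5; reducing to Smith normal form yields diagonal entries (1,1,1,1,1).

From H_k ≅ ker(∂_k) / im(∂_{k+1}) we obtain:

  H_1: rank ker ∂_1 − rank ∂_2 = (9 − 4) − 5 = 0, and the invariant factors of ∂_2 are all 1, so H_1 ≅ 0.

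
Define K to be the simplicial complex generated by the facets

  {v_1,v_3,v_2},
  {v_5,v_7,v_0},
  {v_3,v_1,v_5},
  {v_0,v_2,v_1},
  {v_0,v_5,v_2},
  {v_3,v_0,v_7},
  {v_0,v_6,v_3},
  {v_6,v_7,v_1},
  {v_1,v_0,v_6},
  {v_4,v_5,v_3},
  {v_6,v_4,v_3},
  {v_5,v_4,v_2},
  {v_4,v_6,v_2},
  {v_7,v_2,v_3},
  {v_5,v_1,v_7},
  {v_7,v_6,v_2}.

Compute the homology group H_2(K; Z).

H_2 ≅ Z.

Order the vertices as v_0 < v_1 < v_2 < v_3 < v_4 < v_5 < v_6 < v_7. Listing each simplex with vertices in this order, K has dimension 2 with simplices:

  0-simplices (8): [v_0], [v_1], [v_2], [v_3], [v_4], [v_5], [v_6], [v_7]
  1-simplices (24): (24 of them)
  2-simplices (16): (16 of them)

giving chain groups C_0 ≅ Z^8, C_1 ≅ Z^24, C_2 ≅ Z^16.

Boundary ∂_1: C_1 → C_0 maps an edge to its endpoints' difference, ∂[p,q] = q − p. For instance
  ∂[v_4,v_6] = [v_6] − [v_4].
The 8×24 boundary matrix has rank 7 and Smith normal form diag(1,1,1,1,1,1,1).

The boundary map ∂_2: C_2 → C_1 maps a triangle to the signed sum of its edges. For instance
  ∂[v_2,v_6,v_7] = [v_6,v_7] − [v_2,v_7] + [v_2,v_6],
  ∂[v_0,v_1,v_2] = [v_1,v_2] − [v_0,v_2] + [v_0,v_1].
The 24×16 boundary matrix has rank 15 and Smith normal form diag(1,1,1,1,1,1,1,1,1,1,1,1,1,1,1).

Reading off H_k = ker ∂_k / im ∂_{k+1}:

  H_2: rank ker ∂_2 − rank ∂_3 = (16 − 15) − 0 = 1, and there is no ∂_3, so H_2 ≅ Z.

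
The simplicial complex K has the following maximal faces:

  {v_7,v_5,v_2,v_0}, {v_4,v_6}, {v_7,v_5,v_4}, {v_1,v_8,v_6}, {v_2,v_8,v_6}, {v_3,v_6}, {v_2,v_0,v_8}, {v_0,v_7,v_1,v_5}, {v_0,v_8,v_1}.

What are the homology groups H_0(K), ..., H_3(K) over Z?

H_0 ≅ Z,  H_1 ≅ Z,  H_2 = 0,  H_3 = 0.

K has 9 vertices, 19 edges, 12 triangles, 2 3-simplices.
rank ∂_0 = 0, rank ∂_1 = 8 ⇒ b_0 = 9 − 0 − 8 = 1; all invariant factors of ∂_1 are 1 so no torsion. So H_0 = Z.
rank ∂_1 = 8, rank ∂_2 = 10 ⇒ b_1 = 19 − 8 − 10 = 1; all invariant factors of ∂_2 are 1 so no torsion. So H_1 = Z.
rank ∂_2 = 10, rank ∂_3 = 2 ⇒ b_2 = 12 − 10 − 2 = 0; all invariant factors of ∂_3 are 1 so no torsion. So H_2 = 0.
rank ∂_3 = 2, rank ∂_4 = 0 ⇒ b_3 = 2 − 2 − 0 = 0. So H_3 = 0.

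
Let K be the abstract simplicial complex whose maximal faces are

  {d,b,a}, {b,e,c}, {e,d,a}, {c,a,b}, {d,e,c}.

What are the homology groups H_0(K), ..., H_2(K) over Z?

H_0 ≅ Z,  H_1 ≅ Z,  H_2 = 0.

Fix the vertex order a < b < c < d < e and write every simplex with vertices in increasing order. Then dim K = 2 and the simplices of K are:

  0-simplices (5): a, b, c, d, e
  1-simplices (10): ab, ac, ad, ae, bc, bd, be, cd, ce, de
  2-simplices (5): abc, abd, ade, bce, cde

giving chain groups C_0 ≅ Z^5, C_1 ≅ Z^10, C_2 ≅ Z^5.

∂_1: C_1 → C_0 sends each edge [p,q] (with p < q) to q − p.
The resulting 5×10 matrix has rank 4, and its Smith normal form has invariant factors (1,1,1,1).

Boundary ∂_2: C_2 → C_1 maps a triangle to the signed sum of its edges. For instance
  ∂bce = ce − be + bc,
  ∂abc = bc − ac + ab.
This gives a 10×5 integer matrix of rank 5; reducing to Smith normal form yields diagonal entries (1,1,1,1,1).

Now H_k = ker ∂_k / im ∂_{k+1}, so:

  H_0: rank C_0 − rank ∂_1 = 5 − 4 = 1, and the invariant factors of ∂_1 are all 1, so H_0 = Z.
  H_1: rank ker ∂_1 − rank ∂_2 = (10 − 4) − 5 = 1, and the invariant factors of ∂_2 are all 1, so H_1 = Z.
  H_2: rank ker ∂_2 − rank ∂_3 = (5 − 5) − 0 = 0, and there is no ∂_3, so H_2 = 0.

As a check, the Euler characteristic is 5 − 10 + 5 = 0, which agrees with 1 − 1 + 0 = 0.
(K is a triangulation of the Möbius band.)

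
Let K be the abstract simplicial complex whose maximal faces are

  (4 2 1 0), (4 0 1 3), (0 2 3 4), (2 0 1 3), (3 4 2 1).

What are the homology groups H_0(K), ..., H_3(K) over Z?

K has 5 vertices, 10 edges, 10 triangles, 5 3-simplices.
rank ∂_0 = 0, rank ∂_1 = 4 ⇒ b_0 = 5 − 0 − 4 = 1; all invariant factors of ∂_1 are 1 so no torsion. So H_0 ≅ Z.
rank ∂_1 = 4, rank ∂_2 = 6 ⇒ b_1 = 10 − 4 − 6 = 0; all invariant factors of ∂_2 are 1 so no torsion. So H_1 ≅ 0.
rank ∂_2 = 6, rank ∂_3 = 4 ⇒ b_2 = 10 − 6 − 4 = 0; all invariant factors of ∂_3 are 1 so no torsion. So H_2 ≅ 0.
rank ∂_3 = 4, rank ∂_4 = 0 ⇒ b_3 = 5 − 4 − 0 = 1. So H_3 ≅ Z.

H_0 ≅ Z,  H_1 = 0,  H_2 = 0,  H_3 ≅ Z.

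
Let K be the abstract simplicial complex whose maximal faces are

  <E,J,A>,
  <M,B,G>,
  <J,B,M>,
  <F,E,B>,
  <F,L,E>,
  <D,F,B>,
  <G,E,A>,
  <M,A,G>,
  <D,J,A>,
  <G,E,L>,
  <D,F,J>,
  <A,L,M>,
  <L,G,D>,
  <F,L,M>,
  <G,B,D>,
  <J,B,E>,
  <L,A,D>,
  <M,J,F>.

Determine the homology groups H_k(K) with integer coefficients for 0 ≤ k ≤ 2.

H_0 = Z,  H_1 = Z ⊕ Z_2,  H_2 = 0.

Order the vertices as A < B < D < E < F < G < J < L < M. Listing each simplex with vertices in this order, K has dimension 2 with simplices:

  0-simplices (9): A, B, D, E, F, G, J, L, M
  1-simplices (27): AD, AE, AG, AJ, AL, AM, BD, BE, BF, BG, BJ, BM, DF, DG, DJ, DL, EF, EG, EJ, EL, FJ, FL, FM, GL, GM, JM, LM
  2-simplices (18): ADJ, ADL, AEG, AEJ, AGM, ALM, BDF, BDG, BEF, BEJ, BGM, BJM, DFJ, DGL, EFL, EGL, FJM, FLM

giving chain groups C_0 ≅ Z^9, C_1 ≅ Z^27, C_2 ≅ Z^18.

Boundary ∂_1: C_1 → C_0 maps an edge to its endpoints' difference, ∂[p,q] = q − p. For instance
  ∂BE = E − B.
The resulting 9×27 matrix has rank 8, and its Smith normal form has invariant factors (1,1,1,1,1,1,1,1).

The boundary map ∂_2: C_2 → C_1 sends each 2-simplex [p,q,r] to [q,r] − [p,r] + [p,q]. For instance
  ∂DFJ = FJ − DJ + DF,
  ∂BEF = EF − BF + BE.
As a 27×18 matrix over Z this has rank 18, with invariant factors (1,1,1,1,1,1,1,1,1,1,1,1,1,1,1,1,1,2).

From H_k ≅ ker(∂_k) / im(∂_{k+1}) we obtain:

  H_0: rank C_0 − rank ∂_1 = 9 − 8 = 1, and the invariant factors of ∂_1 are all 1, so H_0 = Z.
  H_1: rank ker ∂_1 − rank ∂_2 = (27 − 8) − 18 = 1, and ∂_2 has invariant factor 2 > 1, so H_1 = Z ⊕ Z_2.
  H_2: rank ker ∂_2 − rank ∂_3 = (18 − 18) − 0 = 0, and there is no ∂_3, so H_2 = 0.

As a check, the Euler characteristic is 9 − 27 + 18 = 0, which agrees with 1 − 1 + 0 = 0.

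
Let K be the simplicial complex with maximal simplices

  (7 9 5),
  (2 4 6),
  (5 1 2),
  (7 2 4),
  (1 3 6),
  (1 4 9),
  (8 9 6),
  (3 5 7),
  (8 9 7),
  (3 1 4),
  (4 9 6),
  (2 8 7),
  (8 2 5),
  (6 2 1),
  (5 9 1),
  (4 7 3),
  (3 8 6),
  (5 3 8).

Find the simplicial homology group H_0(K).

Take the total order 1 < 2 < 3 < 4 < 5 < 6 < 7 < 8 < 9 on the vertex set. Then K (dimension 2) consists of the simplices:

  0-simplices (9): [1], [2], [3], [4], [5], [6], [7], [8], [9]
  1-simplices (27): (27 of them)
  2-simplices (18): [1,2,5], [1,2,6], [1,3,4], [1,3,6], [1,4,9], [1,5,9], [2,4,6], [2,4,7], [2,5,8], [2,7,8], [3,4,7], [3,5,7], [3,5,8], [3,6,8], [4,6,9], [5,7,9], [6,8,9], [7,8,9]

Hence C_0 ≅ Z^9, C_1 ≅ Z^27, C_2 ≅ Z^18.

Boundary ∂_1: C_1 → C_0 is given by ∂[p,q] = [q] − [p].
This gives a 9×27 integer matrix of rank 8; reducing to Smith normal form yields diagonal entries (1,1,1,1,1,1,1,1).

∂_2: C_2 → C_1 acts by ∂[p,q,r] = [q,r] − [p,r] + [p,q]. For instance
  ∂[2,5,8] = [5,8] − [2,8] + [2,5],
  ∂[7,8,9] = [8,9] − [7,9] + [7,8].
This gives a 27×18 integer matrix of rank 18; reducing to Smith normal form yields diagonal entries (1,1,1,1,1,1,1,1,1,1,1,1,1,1,1,1,1,2).

From H_k ≅ ker(∂_k) / im(∂_{k+1}) we obtain:

  H_0: rank C_0 − rank ∂_1 = 9 − 8 = 1, and the invariant factors of ∂_1 are all 1, so H_0 ≅ Z.

(K is a triangulation of the Klein bottle.)

H_0 ≅ Z.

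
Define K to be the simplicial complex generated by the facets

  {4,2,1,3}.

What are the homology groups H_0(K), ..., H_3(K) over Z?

H_0 = Z,  H_1 = 0,  H_2 = 0,  H_3 = 0.

We work with the vertex ordering 1 < 2 < 3 < 4. The simplices of K, each written with vertices in increasing order, are:

  0-simplices (4): [1], [2], [3], [4]
  1-simplices (6): [1,2], [1,3], [1,4], [2,3], [2,4], [3,4]
  2-simplices (4): [1,2,3], [1,2,4], [1,3,4], [2,3,4]
  3-simplices (1): [1,2,3,4]

giving chain groups C_0 ≅ Z^4, C_1 ≅ Z^6, C_2 ≅ Z^4, C_3 ≅ Z^1.

∂_1: C_1 → C_0 maps an edge to its endpoints' difference, ∂[p,q] = q − p. For instance
  ∂[1,3] = [3] − [1].
The 4×6 boundary matrix has rank 3 and Smith normal form diag(1,1,1).

The boundary map ∂_2: C_2 → C_1 maps a triangle to the signed sum of its edges. For instance
  ∂[1,3,4] = [3,4] − [1,4] + [1,3],
  ∂[2,3,4] = [3,4] − [2,4] + [2,3].
The 6×4 boundary matrix has rank 3 and Smith normal form diag(1,1,1).

∂_3: C_3 → C_2 sends each 3-simplex σ to the alternating sum Σ_i (−1)^i (σ with its i-th vertex removed). For instance
  ∂[1,2,3,4] = [2,3,4] − [1,3,4] + [1,2,4] − [1,2,3].
The 4×1 boundary matrix has rank 1 and Smith normal form diag(1).

Now H_k = ker ∂_k / im ∂_{k+1}, so:

  H_0: rank C_0 − rank ∂_1 = 4 − 3 = 1, and the invariant factors of ∂_1 are all 1, so H_0 = Z.
  H_1: rank ker ∂_1 − rank ∂_2 = (6 − 3) − 3 = 0, and the invariant factors of ∂_2 are all 1, so H_1 = 0.
  H_2: rank ker ∂_2 − rank ∂_3 = (4 − 3) − 1 = 0, and the invariant factors of ∂_3 are all 1, so H_2 = 0.
  H_3: rank ker ∂_3 − rank ∂_4 = (1 − 1) − 0 = 0, and there is no ∂_4, so H_3 = 0.

(K is a triangulation of the 3-simplex.)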